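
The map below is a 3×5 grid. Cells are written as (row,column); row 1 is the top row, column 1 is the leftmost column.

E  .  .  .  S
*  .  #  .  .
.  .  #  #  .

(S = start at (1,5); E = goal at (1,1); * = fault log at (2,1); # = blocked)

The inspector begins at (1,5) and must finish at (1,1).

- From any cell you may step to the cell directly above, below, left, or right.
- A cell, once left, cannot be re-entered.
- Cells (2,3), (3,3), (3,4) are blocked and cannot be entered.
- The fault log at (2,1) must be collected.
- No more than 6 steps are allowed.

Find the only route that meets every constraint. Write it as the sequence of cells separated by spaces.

(1,5) (1,4) (1,3) (1,2) (2,2) (2,1) (1,1)

The budget equals the shortest possible length, so every move has to be on a shortest route through the required cells.
Route from (1,5): 3× left (reaching (1,2)), down to (2,2), left to (2,1), up to (1,1) — 6 moves in all.
Check: all required cells visited; 6 ≤ 6 moves.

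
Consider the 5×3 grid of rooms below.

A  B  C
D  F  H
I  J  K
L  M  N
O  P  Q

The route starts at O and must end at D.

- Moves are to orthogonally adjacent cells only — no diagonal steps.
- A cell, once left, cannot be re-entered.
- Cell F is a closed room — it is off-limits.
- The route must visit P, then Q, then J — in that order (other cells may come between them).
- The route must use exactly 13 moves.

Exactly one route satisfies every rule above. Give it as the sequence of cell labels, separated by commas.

The waypoints must appear in the order P, Q, J, with no cell reused.
Route from O: right 2 to Q, up 1 to N, left 2 to L, up 1 to I, right 2 to K, up 2 to C, left 2 to A, down 1 to D — 13 moves in all.
Check: order respected (P at step 1, Q at step 2, J at step 7); 13 moves as required.

O, P, Q, N, M, L, I, J, K, H, C, B, A, D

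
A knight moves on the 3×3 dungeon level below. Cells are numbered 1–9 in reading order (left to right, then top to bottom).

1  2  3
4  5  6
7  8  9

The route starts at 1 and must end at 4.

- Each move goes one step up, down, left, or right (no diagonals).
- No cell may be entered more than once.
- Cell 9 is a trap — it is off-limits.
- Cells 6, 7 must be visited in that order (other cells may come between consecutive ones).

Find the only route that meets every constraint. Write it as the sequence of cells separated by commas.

The waypoints must appear in the order 6, 7, with no cell reused.
Route from 1: 2× right (reaching 3), down to 6, left to 5, down to 8, left to 7, up to 4 — 7 moves in all.
Check: order respected (6 at step 3, 7 at step 6).

1, 2, 3, 6, 5, 8, 7, 4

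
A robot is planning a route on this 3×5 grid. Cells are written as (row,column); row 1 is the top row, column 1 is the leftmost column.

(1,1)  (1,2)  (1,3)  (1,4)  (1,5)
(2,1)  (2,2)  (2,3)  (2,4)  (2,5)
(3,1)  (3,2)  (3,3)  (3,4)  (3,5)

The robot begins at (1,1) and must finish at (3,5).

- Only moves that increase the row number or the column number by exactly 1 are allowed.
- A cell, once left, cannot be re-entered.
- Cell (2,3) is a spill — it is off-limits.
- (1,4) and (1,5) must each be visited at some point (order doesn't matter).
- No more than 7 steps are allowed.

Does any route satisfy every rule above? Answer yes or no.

One route that works: (1,1) → (1,2) → (1,3) → (1,4) → (1,5) → (2,5) → (3,5).

yes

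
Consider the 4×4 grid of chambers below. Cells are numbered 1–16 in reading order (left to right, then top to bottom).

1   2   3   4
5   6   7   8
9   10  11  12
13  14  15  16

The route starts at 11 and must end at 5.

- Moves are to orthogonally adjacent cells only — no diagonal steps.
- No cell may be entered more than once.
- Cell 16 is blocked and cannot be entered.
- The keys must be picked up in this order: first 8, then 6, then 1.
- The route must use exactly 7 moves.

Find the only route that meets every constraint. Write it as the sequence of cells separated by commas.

11, 12, 8, 7, 6, 2, 1, 5

The waypoints must appear in the order 8, 6, 1, with no cell reused.
Route from 11: right to 12, up to 8, 2× left (reaching 6), up to 2, left to 1, down to 5 — 7 moves in all.
Check: order respected (8 at step 2, 6 at step 4, 1 at step 6); 7 moves as required.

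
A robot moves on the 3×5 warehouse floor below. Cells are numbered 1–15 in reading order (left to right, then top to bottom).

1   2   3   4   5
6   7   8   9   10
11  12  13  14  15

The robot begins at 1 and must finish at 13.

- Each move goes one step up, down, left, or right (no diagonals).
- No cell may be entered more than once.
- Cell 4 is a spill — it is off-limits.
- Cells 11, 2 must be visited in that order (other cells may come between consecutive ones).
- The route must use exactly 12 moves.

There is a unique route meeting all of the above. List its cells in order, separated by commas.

The waypoints must appear in the order 11, 2, with no cell reused.
Route from 1: 2× down (reaching 11), right to 12, 2× up (reaching 2), right to 3, down to 8, 2× right (reaching 10), down to 15, 2× left (reaching 13) — 12 moves in all.
Check: order respected (11 at step 2, 2 at step 5); 12 moves as required.

1, 6, 11, 12, 7, 2, 3, 8, 9, 10, 15, 14, 13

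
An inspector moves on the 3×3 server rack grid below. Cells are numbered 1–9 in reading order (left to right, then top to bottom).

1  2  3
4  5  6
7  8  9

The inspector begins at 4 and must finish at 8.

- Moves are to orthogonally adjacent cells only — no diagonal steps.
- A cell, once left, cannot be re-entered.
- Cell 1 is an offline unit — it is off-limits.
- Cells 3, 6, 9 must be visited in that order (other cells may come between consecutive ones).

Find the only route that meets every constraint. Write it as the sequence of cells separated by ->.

The waypoints must appear in the order 3, 6, 9, with no cell reused.
Route from 4: right 1 to 5, up 1 to 2, right 1 to 3, down 2 to 9, left 1 to 8 — 6 moves in all.
Check: order respected (3 at step 3, 6 at step 4, 9 at step 5).

4 -> 5 -> 2 -> 3 -> 6 -> 9 -> 8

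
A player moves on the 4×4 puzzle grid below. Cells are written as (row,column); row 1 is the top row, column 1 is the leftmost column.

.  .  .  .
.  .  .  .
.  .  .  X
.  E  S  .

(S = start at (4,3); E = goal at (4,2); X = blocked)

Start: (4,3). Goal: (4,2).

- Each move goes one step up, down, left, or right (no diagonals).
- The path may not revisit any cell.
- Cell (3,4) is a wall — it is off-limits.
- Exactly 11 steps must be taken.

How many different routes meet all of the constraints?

Need simple routes of exactly 11 moves from (4,3) to (4,2) (Manhattan distance 1, so 5 moves are spent on a detour and 5 undoing it).
Enumerating: (4,3) (3,3) (2,3) (1,3) (1,2) (1,1) (2,1) (2,2) (3,2) (3,1) (4,1) (4,2) | (4,3) (3,3) (2,3) (2,4) (1,4) (1,3) (1,2) (2,2) (3,2) (3,1) (4,1) (4,2) | (4,3) (3,3) (2,3) (2,4) (1,4) (1,3) (1,2) (2,2) (2,1) (3,1) (4,1) (4,2) | (4,3) (3,3) (2,3) (2,4) (1,4) (1,3) (1,2) (2,2) (2,1) (3,1) (3,2) (4,2) | (4,3) (3,3) (2,3) (2,4) (1,4) (1,3) (1,2) (1,1) (2,1) (3,1) (4,1) (4,2) | (4,3) (3,3) (2,3) (2,4) (1,4) (1,3) (1,2) (1,1) (2,1) (3,1) (3,2) (4,2) | (4,3) (3,3) (2,3) (2,4) (1,4) (1,3) (1,2) (1,1) (2,1) (2,2) (3,2) (4,2) | (4,3) (3,3) (3,2) (2,2) (2,3) (1,3) (1,2) (1,1) (2,1) (3,1) (4,1) (4,2).
That gives 8 routes.

8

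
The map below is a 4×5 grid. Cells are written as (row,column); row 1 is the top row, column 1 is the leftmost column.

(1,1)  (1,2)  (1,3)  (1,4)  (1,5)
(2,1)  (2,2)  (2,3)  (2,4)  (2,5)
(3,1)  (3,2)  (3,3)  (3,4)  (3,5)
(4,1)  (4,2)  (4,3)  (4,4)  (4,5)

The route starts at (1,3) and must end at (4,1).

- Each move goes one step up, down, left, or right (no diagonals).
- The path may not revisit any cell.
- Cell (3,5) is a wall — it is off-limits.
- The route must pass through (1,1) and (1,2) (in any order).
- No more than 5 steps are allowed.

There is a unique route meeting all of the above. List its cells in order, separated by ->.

The 5-move cap with required stops at (1,1), (1,2) leaves no slack for detours.
Route from (1,3): 2× left (reaching (1,1)), 3× down (reaching (4,1)) — 5 moves in all.
Check: all required cells visited; 5 ≤ 5 moves.

(1,3) -> (1,2) -> (1,1) -> (2,1) -> (3,1) -> (4,1)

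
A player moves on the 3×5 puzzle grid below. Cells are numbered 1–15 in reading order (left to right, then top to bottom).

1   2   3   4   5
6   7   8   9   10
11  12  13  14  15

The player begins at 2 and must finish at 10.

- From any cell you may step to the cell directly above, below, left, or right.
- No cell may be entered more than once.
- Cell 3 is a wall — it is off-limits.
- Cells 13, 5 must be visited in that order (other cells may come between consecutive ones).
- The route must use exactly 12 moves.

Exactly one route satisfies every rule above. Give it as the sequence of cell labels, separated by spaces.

2 1 6 11 12 7 8 13 14 9 4 5 10

The waypoints must appear in the order 13, 5, with no cell reused.
Route from 2: left to 1, 2× down (reaching 11), right to 12, up to 7, right to 8, down to 13, right to 14, 2× up (reaching 4), right to 5, down to 10 — 12 moves in all.
Check: order respected (13 at step 7, 5 at step 11); 12 moves as required.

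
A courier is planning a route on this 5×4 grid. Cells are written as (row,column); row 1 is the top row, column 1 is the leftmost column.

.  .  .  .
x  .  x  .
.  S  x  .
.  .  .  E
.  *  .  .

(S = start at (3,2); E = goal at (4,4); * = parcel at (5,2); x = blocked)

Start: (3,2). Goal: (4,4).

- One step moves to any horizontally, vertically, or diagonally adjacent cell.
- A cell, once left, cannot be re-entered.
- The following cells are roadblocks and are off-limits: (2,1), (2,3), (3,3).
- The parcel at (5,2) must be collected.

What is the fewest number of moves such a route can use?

4

Any route passes through (5,2) somewhere between (3,2) and (4,4). Summing Chebyshev distances along the two legs ((3,2) → (5,2) → (4,4)) gives a lower bound of 2 + 2 = 4 moves.
A route of 4 moves achieves this: (3,2) → (4,1) → (5,2) → (4,3) → (4,4).
Since 4 matches the lower bound, it is optimal.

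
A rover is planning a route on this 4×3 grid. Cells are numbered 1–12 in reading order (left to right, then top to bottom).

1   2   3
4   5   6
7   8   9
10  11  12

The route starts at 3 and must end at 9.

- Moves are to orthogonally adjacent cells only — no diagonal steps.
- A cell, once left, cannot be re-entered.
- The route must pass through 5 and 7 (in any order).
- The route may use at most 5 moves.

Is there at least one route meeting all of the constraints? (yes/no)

Even ignoring the no-revisit rule, getting from 3 to 9, taking the cheapest ordering 3 → 5 → 7 → 9 needs at least 2 + 2 + 2 = 6 moves (Manhattan distance per leg), which exceeds the 5-move limit.

no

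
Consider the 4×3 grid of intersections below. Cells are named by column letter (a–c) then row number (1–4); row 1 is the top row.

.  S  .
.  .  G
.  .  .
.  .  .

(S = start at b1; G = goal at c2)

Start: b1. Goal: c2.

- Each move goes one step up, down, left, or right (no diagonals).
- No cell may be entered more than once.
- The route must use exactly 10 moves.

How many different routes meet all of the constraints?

Need simple routes of exactly 10 moves from b1 to c2 (Manhattan distance 2, so 4 moves are spent on a detour and 4 undoing it).
Enumerating: b1 a1 a2 a3 a4 b4 c4 c3 b3 b2 c2 | b1 a1 a2 b2 b3 a3 a4 b4 c4 c3 c2.
That gives 2 routes.

2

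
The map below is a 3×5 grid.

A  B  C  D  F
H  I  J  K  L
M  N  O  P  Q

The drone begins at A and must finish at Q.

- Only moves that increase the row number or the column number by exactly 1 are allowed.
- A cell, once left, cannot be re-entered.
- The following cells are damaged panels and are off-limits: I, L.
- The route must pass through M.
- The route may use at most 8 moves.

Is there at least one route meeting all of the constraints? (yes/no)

One route that works: A → H → M → N → O → P → Q.

yes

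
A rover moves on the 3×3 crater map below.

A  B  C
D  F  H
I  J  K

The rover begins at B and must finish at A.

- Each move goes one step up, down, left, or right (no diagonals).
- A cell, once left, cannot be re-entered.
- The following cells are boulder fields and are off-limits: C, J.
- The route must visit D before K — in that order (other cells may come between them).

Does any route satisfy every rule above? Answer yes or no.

no

K must be visited but has only one open neighbour (H), and it is neither the start nor the goal — the route would have to enter and leave through H, re-entering it.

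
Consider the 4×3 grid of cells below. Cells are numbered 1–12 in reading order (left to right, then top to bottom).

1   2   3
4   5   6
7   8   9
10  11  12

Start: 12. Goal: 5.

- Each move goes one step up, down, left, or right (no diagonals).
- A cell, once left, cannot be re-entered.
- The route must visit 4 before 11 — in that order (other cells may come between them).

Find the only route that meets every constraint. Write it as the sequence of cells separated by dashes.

The waypoints must appear in the order 4, 11, with no cell reused.
Route from 12: up 3 to 3, left 2 to 1, down 3 to 10, right 1 to 11, up 2 to 5 — 11 moves in all.
Check: order respected (4 at step 6, 11 at step 9).

12 - 9 - 6 - 3 - 2 - 1 - 4 - 7 - 10 - 11 - 8 - 5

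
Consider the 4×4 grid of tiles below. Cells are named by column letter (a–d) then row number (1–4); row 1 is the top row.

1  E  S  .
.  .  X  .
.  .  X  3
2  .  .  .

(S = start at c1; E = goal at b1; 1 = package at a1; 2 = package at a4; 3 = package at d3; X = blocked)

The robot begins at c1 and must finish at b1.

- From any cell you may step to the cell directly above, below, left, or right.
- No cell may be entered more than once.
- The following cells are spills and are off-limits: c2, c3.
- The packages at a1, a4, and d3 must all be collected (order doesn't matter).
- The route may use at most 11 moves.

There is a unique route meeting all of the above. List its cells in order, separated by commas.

c1, d1, d2, d3, d4, c4, b4, a4, a3, a2, a1, b1

Any route must reach a1, a4, and d3 and still end at b1 within 11 moves, so the order of the required stops is forced.
Route from c1: right 1 to d1, down 3 to d4, left 3 to a4, up 3 to a1, right 1 to b1 — 11 moves in all.
Check: all required cells visited; 11 ≤ 11 moves.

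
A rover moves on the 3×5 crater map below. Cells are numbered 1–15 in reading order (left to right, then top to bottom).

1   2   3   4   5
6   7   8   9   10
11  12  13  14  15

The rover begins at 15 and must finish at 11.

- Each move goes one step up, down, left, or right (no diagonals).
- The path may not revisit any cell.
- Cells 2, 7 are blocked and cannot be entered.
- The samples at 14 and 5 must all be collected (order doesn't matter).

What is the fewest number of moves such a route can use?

8

Any route passes through 14 and 5 in some order between 15 and 11. Summing Manhattan distances along each leg and taking the cheapest ordering (15 → 5 → 14 → 11) gives a lower bound of 2 + 3 + 3 = 8 moves.
A route of 8 moves achieves this: 15 → 10 → 5 → 4 → 9 → 14 → 13 → 12 → 11.
Since 8 matches the lower bound, it is optimal.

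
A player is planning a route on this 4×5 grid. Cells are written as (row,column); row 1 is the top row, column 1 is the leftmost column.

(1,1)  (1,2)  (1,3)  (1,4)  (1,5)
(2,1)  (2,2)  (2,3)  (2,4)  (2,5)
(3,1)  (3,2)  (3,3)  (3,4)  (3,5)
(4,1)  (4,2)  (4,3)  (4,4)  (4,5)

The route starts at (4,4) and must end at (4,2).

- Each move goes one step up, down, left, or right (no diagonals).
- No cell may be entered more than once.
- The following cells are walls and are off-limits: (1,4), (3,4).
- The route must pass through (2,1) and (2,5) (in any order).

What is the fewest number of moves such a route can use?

Any route passes through (2,1) and (2,5) in some order between (4,4) and (4,2). Summing Manhattan distances along each leg and taking the cheapest ordering ((4,4) → (2,5) → (2,1) → (4,2)) gives a lower bound of 3 + 4 + 3 = 10 moves.
A route of 10 moves achieves this: (4,4) → (4,5) → (3,5) → (2,5) → (2,4) → (2,3) → (2,2) → (2,1) → (3,1) → (4,1) → (4,2).
Since 10 matches the lower bound, it is optimal.

10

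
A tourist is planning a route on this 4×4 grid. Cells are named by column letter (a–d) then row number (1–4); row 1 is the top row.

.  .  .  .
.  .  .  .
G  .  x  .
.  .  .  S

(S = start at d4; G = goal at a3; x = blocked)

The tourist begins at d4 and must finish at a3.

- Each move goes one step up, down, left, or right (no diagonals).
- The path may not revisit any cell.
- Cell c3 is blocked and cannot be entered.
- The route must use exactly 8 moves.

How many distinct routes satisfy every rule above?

11

Need simple routes of exactly 8 moves from d4 to a3 (Manhattan distance 4, so 2 moves are spent on a detour and 2 undoing it).
Branch systematically from the start, pruning whenever the remaining move budget drops below the Manhattan distance to a3 or differs from it in parity. Grouping the completions by first move — via d3: 10; via c4: 1 — and summing: 10 + 1 = 11.
That gives 11 routes.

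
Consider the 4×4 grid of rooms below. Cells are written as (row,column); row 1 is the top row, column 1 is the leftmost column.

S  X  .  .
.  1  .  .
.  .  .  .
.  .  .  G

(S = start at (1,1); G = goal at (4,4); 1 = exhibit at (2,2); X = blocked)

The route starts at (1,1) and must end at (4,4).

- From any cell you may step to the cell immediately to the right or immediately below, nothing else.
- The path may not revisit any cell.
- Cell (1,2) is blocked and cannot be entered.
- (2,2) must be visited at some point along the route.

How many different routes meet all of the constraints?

A right/down-only route from (1,1) to (4,4) makes exactly 3 down-moves and 3 right-moves in some order.
With no other constraints that would be C(6,3) = 20 routes.
Split at (2,2) and multiply the segment counts (each segment already excludes blocked cells): (1,1)→(2,2): 1; (2,2)→(4,4): 6; product = 6.
That gives 6 routes.

6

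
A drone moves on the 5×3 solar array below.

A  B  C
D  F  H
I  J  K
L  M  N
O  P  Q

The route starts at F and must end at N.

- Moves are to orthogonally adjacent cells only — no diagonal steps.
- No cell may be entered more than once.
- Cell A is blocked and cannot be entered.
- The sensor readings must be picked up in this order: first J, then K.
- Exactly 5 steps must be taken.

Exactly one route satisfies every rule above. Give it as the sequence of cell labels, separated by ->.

The waypoints must appear in the order J, K, with no cell reused.
Route from F: left to D, down to I, 2× right (reaching K), down to N — 5 moves in all.
Check: order respected (J at step 3, K at step 4); 5 moves as required.

F -> D -> I -> J -> K -> N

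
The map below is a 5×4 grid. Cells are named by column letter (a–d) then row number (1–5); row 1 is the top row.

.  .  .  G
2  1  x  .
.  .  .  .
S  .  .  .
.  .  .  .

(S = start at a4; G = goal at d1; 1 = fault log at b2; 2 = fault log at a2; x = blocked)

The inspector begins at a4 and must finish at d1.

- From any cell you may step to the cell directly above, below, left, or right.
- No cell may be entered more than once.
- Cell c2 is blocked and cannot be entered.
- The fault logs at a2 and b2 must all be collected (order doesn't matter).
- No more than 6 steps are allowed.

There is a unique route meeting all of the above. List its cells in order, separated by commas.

a4, a3, a2, b2, b1, c1, d1

The budget equals the shortest possible length, so every move has to be on a shortest route through the required cells.
Route from a4: up 2 to a2, right 1 to b2, up 1 to b1, right 2 to d1 — 6 moves in all.
Check: all required cells visited; 6 ≤ 6 moves.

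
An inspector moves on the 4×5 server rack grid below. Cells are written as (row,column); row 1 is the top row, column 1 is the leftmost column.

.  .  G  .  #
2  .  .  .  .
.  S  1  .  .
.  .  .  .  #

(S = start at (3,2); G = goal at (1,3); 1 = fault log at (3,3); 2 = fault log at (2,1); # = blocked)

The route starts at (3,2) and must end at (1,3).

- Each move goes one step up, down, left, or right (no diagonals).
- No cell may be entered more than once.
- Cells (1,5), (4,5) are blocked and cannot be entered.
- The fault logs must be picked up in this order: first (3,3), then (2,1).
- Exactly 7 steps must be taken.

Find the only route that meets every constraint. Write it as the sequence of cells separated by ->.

(3,2) -> (3,3) -> (2,3) -> (2,2) -> (2,1) -> (1,1) -> (1,2) -> (1,3)

The waypoints must appear in the order (3,3), (2,1), with no cell reused.
Route from (3,2): right 1 to (3,3), up 1 to (2,3), left 2 to (2,1), up 1 to (1,1), right 2 to (1,3) — 7 moves in all.
Check: order respected (1 at step 1, 2 at step 4); 7 moves as required.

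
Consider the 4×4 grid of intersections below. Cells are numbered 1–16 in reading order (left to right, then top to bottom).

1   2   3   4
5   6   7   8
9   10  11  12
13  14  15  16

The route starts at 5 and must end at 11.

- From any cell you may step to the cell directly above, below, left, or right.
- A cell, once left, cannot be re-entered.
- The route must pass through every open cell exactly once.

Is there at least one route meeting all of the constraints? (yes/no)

yes

One route that works: 5 → 1 → 2 → 6 → 10 → 9 → 13 → 14 → 15 → 16 → 12 → 8 → 4 → 3 → 7 → 11.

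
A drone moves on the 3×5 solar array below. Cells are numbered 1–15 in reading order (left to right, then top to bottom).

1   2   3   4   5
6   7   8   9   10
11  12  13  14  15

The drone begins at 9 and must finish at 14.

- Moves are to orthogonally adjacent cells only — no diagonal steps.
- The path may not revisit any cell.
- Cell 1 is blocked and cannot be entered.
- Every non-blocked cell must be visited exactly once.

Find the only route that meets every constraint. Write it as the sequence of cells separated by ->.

9 -> 8 -> 13 -> 12 -> 11 -> 6 -> 7 -> 2 -> 3 -> 4 -> 5 -> 10 -> 15 -> 14

Need to visit all 14 open cells exactly once, starting at 9 and ending at 14.
Cell 11 has only two open neighbours (6 and 12), so the path must pass straight through it: one of those is the cell it's entered from and the other is where it exits.
Route from 9: left to 8, down to 13, 2× left (reaching 11), up to 6, right to 7, up to 2, 3× right (reaching 5), 2× down (reaching 15), left to 14 — 13 moves in all.
Check: all 14 open cells covered.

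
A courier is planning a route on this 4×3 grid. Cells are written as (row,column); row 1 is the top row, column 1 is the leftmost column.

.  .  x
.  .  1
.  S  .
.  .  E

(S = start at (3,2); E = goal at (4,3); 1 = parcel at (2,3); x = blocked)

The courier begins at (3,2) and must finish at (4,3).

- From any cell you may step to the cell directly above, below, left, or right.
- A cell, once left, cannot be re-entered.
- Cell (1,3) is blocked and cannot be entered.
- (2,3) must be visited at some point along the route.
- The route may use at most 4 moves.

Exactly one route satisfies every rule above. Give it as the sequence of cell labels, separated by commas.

The budget equals the shortest possible length, so every move has to be on a shortest route through the required cells.
Route from (3,2): up 1 to (2,2), right 1 to (2,3), down 2 to (4,3) — 4 moves in all.
Check: all required cells visited; 4 ≤ 4 moves.

(3,2), (2,2), (2,3), (3,3), (4,3)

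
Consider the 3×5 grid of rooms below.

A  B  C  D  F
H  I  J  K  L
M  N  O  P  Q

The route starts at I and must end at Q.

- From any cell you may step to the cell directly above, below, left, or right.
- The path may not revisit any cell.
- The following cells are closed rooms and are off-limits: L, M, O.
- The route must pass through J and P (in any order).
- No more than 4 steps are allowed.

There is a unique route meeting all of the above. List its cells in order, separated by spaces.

I J K P Q

Any route must reach J and P and still end at Q within 4 moves, so the order of the required stops is forced.
Route from I: 2× right (reaching K), down to P, right to Q — 4 moves in all.
Check: all required cells visited; 4 ≤ 4 moves.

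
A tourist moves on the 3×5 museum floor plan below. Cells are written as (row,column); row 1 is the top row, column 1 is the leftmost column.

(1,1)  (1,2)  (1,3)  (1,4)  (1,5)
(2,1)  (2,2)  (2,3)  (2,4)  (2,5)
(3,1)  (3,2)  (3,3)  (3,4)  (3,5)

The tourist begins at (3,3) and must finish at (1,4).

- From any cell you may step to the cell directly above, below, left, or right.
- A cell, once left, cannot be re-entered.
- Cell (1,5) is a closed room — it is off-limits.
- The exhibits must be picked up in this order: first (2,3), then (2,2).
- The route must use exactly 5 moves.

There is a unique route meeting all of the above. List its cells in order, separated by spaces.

(3,3) (2,3) (2,2) (1,2) (1,3) (1,4)

The waypoints must appear in the order (2,3), (2,2), with no cell reused.
Route from (3,3): up 1 to (2,3), left 1 to (2,2), up 1 to (1,2), right 2 to (1,4) — 5 moves in all.
Check: order respected ((2,3) at step 1, (2,2) at step 2); 5 moves as required.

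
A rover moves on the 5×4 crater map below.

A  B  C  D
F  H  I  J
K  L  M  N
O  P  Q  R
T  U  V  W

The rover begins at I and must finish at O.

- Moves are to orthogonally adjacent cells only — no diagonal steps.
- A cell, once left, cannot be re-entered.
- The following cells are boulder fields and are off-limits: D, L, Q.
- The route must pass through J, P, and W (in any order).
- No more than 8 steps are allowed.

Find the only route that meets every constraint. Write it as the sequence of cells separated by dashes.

I - J - N - R - W - V - U - P - O

The budget equals the shortest possible length, so every move has to be on a shortest route through the required cells.
Route from I: right 1 to J, down 3 to W, left 2 to U, up 1 to P, left 1 to O — 8 moves in all.
Check: all required cells visited; 8 ≤ 8 moves.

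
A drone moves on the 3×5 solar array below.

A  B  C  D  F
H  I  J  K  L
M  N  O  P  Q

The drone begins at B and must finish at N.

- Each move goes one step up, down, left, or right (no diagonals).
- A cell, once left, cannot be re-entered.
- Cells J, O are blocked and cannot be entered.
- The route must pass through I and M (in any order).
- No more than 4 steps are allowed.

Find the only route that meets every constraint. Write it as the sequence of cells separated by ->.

B -> I -> H -> M -> N

Any route must reach I and M and still end at N within 4 moves, so the order of the required stops is forced.
Route from B: down 1 to I, left 1 to H, down 1 to M, right 1 to N — 4 moves in all.
Check: all required cells visited; 4 ≤ 4 moves.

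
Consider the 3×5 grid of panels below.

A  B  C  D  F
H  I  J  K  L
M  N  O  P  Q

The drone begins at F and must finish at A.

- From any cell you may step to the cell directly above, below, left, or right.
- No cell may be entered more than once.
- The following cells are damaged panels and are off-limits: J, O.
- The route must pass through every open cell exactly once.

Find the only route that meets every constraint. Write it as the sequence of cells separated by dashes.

Need to visit all 13 open cells exactly once, starting at F and ending at A.
Cell M has only two open neighbours (H and N), so the path must pass straight through it: one of those is the cell it's entered from and the other is where it exits.
Route from F: 2× down (reaching Q), left to P, 2× up (reaching D), 2× left (reaching B), 2× down (reaching N), left to M, 2× up (reaching A) — 12 moves in all.
Check: all 13 open cells covered.

F - L - Q - P - K - D - C - B - I - N - M - H - A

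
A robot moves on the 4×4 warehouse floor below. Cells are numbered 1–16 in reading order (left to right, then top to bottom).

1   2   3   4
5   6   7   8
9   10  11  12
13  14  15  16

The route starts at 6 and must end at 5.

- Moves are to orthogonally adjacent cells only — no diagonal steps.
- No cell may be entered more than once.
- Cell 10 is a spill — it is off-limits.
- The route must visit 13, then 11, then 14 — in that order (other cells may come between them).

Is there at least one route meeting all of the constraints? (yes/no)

no

Ignoring the required order, 10 revisit-free routes from 6 to 5 pass through all of 13, 11, and 14; the waypoint orders that occur are 11 → 14 → 13 (10) — never 13 → 11 → 14.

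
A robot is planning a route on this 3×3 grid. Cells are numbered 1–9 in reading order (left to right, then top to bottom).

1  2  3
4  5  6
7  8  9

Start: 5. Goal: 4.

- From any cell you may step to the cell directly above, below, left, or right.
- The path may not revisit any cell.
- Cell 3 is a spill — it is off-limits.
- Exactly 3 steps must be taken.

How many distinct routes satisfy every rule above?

2

Need simple routes of exactly 3 moves from 5 to 4 (Manhattan distance 1, so 1 moves are spent on a detour and 1 undoing it).
Enumerating: 5 2 1 4 | 5 8 7 4.
That gives 2 routes.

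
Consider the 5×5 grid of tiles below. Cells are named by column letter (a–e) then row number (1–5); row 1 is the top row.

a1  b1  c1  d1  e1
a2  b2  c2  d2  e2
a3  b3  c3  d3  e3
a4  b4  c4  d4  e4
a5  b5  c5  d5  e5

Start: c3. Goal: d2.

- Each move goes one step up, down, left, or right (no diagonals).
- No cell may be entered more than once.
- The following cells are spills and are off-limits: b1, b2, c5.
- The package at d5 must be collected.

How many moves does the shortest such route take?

8

Any route passes through d5 somewhere between c3 and d2. Summing Manhattan distances along the two legs (c3 → d5 → d2) gives a lower bound of 3 + 3 = 6 moves.
The shortest route satisfying every rule uses 8 moves: c3 → c4 → d4 → d5 → e5 → e4 → e3 → e2 → d2.
The no-revisit rule (legs can't share cells) pushes the minimum above the 6-move bound; an exhaustive check rules out every length from 6 to 7, leaving 8 as the minimum.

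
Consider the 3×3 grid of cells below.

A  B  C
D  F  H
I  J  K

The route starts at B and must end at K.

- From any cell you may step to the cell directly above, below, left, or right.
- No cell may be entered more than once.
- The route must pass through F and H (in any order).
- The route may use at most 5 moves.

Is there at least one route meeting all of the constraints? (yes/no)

One route that works: B → F → H → K.

yes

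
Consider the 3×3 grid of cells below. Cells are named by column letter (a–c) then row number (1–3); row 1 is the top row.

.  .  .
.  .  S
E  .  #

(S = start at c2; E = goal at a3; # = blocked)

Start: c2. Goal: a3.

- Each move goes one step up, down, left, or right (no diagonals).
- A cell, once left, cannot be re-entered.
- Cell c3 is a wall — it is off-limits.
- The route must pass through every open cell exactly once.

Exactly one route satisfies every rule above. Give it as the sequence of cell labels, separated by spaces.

c2 c1 b1 a1 a2 b2 b3 a3

Need to visit all 8 open cells exactly once, starting at c2 and ending at a3.
Cell a1 has only two open neighbours (a2 and b1), so the path must pass straight through it: one of those is the cell it's entered from and the other is where it exits.
Route from c2: up 1 to c1, left 2 to a1, down 1 to a2, right 1 to b2, down 1 to b3, left 1 to a3 — 7 moves in all.
Check: all 8 open cells covered.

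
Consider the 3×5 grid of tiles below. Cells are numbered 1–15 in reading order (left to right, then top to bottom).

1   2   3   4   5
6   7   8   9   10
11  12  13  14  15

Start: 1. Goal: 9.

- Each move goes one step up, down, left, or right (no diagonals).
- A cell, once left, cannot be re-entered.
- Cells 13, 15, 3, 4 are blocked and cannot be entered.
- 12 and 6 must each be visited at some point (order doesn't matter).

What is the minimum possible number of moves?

6

Any route passes through 12 and 6 in some order between 1 and 9. Summing Manhattan distances along each leg and taking the cheapest ordering (1 → 6 → 12 → 9) gives a lower bound of 1 + 2 + 3 = 6 moves.
A route of 6 moves achieves this: 1 → 6 → 11 → 12 → 7 → 8 → 9.
Since 6 matches the lower bound, it is optimal.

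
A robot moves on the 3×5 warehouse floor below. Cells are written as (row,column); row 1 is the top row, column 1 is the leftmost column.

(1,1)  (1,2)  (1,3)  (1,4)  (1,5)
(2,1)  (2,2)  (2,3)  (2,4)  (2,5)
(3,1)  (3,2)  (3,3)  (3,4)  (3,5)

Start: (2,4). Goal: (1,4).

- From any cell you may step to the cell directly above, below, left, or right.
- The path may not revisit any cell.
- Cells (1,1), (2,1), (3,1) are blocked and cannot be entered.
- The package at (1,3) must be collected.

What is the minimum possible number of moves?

Any route passes through (1,3) somewhere between (2,4) and (1,4). Summing Manhattan distances along the two legs ((2,4) → (1,3) → (1,4)) gives a lower bound of 2 + 1 = 3 moves.
A route of 3 moves achieves this: (2,4) → (2,3) → (1,3) → (1,4).
Since 3 matches the lower bound, it is optimal.

3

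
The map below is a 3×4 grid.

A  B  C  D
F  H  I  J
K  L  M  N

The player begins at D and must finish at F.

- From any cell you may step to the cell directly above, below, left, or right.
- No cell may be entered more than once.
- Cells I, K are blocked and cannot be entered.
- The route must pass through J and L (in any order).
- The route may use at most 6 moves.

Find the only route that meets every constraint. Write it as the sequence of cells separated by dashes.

The budget equals the shortest possible length, so every move has to be on a shortest route through the required cells.
Route from D: 2× down (reaching N), 2× left (reaching L), up to H, left to F — 6 moves in all.
Check: all required cells visited; 6 ≤ 6 moves.

D - J - N - M - L - H - F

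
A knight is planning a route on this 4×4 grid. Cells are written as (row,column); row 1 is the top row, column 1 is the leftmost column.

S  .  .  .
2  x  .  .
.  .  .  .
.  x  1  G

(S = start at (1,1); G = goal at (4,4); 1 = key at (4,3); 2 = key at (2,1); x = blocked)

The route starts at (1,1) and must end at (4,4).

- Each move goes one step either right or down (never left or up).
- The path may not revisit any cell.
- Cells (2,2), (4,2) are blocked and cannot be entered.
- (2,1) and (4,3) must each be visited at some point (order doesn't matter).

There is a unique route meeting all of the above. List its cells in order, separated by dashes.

Moves only go right or down, so the column and row indices never decrease.
Route from (1,1): down 2 to (3,1), right 2 to (3,3), down 1 to (4,3), right 1 to (4,4) — 6 moves in all.
Check: all required cells visited.

(1,1) - (2,1) - (3,1) - (3,2) - (3,3) - (4,3) - (4,4)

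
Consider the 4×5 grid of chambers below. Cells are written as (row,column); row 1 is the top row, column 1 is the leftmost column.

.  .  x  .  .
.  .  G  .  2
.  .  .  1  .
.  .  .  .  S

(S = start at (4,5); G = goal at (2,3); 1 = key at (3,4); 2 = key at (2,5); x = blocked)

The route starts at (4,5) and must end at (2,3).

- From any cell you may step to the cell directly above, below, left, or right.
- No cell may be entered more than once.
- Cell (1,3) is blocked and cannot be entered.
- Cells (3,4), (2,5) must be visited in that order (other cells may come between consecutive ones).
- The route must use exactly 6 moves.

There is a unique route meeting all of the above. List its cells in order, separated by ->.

The waypoints must appear in the order (3,4), (2,5), with no cell reused.
Route from (4,5): left to (4,4), up to (3,4), right to (3,5), up to (2,5), 2× left (reaching (2,3)) — 6 moves in all.
Check: order respected (1 at step 2, 2 at step 4); 6 moves as required.

(4,5) -> (4,4) -> (3,4) -> (3,5) -> (2,5) -> (2,4) -> (2,3)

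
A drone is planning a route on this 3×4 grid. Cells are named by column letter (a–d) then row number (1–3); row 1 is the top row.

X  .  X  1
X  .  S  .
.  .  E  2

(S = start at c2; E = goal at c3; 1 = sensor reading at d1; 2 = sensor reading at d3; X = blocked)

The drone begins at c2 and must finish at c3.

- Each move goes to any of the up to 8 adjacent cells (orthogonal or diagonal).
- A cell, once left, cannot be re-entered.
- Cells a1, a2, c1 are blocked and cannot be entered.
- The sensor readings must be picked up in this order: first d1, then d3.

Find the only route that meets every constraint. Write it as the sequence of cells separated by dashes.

The waypoints must appear in the order d1, d3, with no cell reused.
Route from c2: up-right to d1, 2× down (reaching d3), left to c3 — 4 moves in all.
Check: order respected (1 at step 1, 2 at step 3).

c2 - d1 - d2 - d3 - c3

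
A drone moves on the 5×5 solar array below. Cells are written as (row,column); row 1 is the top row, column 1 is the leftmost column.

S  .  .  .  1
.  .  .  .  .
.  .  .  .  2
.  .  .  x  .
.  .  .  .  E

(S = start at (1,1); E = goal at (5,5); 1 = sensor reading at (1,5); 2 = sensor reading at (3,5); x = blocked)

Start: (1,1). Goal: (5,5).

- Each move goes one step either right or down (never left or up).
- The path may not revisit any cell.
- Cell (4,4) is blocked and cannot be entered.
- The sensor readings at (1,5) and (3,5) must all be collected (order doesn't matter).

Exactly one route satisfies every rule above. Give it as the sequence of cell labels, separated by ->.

Moves only go right or down, so the column and row indices never decrease.
Route from (1,1): right 4 to (1,5), down 4 to (5,5) — 8 moves in all.
Check: all required cells visited.

(1,1) -> (1,2) -> (1,3) -> (1,4) -> (1,5) -> (2,5) -> (3,5) -> (4,5) -> (5,5)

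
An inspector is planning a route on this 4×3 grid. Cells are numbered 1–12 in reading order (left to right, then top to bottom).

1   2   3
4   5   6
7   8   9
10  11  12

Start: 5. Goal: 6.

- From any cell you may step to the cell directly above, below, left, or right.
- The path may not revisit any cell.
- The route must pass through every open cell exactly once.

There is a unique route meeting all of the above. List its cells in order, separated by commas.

5, 8, 9, 12, 11, 10, 7, 4, 1, 2, 3, 6

Need to visit all 12 open cells exactly once, starting at 5 and ending at 6.
Cell 10 has only two open neighbours (7 and 11), so the path must pass straight through it: one of those is the cell it's entered from and the other is where it exits.
Route from 5: down to 8, right to 9, down to 12, 2× left (reaching 10), 3× up (reaching 1), 2× right (reaching 3), down to 6 — 11 moves in all.
Check: all 12 open cells covered.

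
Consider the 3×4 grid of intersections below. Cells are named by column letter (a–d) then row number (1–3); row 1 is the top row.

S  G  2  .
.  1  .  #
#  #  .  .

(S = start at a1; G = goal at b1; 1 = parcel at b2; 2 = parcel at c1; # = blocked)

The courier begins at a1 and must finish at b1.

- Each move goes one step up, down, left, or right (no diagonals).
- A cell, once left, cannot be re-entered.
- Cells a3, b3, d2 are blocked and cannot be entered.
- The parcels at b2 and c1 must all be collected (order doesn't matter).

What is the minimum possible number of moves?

5

Any route passes through b2 and c1 in some order between a1 and b1. Summing Manhattan distances along each leg and taking the cheapest ordering (a1 → b2 → c1 → b1) gives a lower bound of 2 + 2 + 1 = 5 moves.
A route of 5 moves achieves this: a1 → a2 → b2 → c2 → c1 → b1.
Since 5 matches the lower bound, it is optimal.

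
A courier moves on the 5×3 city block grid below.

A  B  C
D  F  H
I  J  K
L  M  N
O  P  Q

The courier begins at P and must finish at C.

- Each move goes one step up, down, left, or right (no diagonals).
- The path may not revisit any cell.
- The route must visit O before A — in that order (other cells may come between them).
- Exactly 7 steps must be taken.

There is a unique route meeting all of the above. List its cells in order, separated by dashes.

The waypoints must appear in the order O, A, with no cell reused.
Route from P: left 1 to O, up 4 to A, right 2 to C — 7 moves in all.
Check: order respected (O at step 1, A at step 5); 7 moves as required.

P - O - L - I - D - A - B - C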